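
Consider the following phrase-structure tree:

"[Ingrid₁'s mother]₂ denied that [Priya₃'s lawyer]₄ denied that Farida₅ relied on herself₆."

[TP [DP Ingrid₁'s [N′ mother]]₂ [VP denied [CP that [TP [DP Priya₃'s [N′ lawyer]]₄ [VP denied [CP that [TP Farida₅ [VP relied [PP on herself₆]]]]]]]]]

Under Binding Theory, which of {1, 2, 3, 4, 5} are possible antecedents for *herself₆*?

*herself* is an anaphor, so Principle A applies: it must be bound in its binding domain.
Binding domain of *herself₆*: the embedded TP, whose subject is Farida₅.
*Ingrid₁* does not c-command the anaphor → cannot bind it.
*[Ingrid₁'s mother]₂* c-commands the anaphor but is outside its binding domain → cannot satisfy Principle A.
*Priya₃* does not c-command the anaphor → cannot bind it.
*[Priya₃'s lawyer]₄* c-commands the anaphor but is outside its binding domain → cannot satisfy Principle A.
*Farida₅* c-commands the anaphor within its binding domain → licit binder.

{5}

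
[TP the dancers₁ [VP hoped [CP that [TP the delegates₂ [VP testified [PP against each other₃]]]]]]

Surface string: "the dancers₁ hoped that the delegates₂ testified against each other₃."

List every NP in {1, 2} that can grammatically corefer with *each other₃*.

{2}

*each other* is an anaphor, so Principle A applies: it must be bound in its binding domain.
Binding domain of *each other₃*: the embedded TP, whose subject is the delegates₂.
*the dancers₁* c-commands the anaphor but is outside its binding domain → cannot satisfy Principle A.
*the delegates₂* c-commands the anaphor within its binding domain → licit binder.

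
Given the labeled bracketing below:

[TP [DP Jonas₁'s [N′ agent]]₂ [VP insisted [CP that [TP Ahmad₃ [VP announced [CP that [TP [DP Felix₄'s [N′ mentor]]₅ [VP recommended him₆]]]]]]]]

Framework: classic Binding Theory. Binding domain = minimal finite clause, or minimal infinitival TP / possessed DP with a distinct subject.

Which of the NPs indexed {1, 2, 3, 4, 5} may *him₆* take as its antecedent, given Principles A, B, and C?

{1, 2, 3, 4}

*him* is a pronoun, so Principle B applies: it must be free in its binding domain.
Binding domain of *him₆*: the embedded TP, whose subject is [Felix₄'s mentor]₅.
*Jonas₁* and the pronoun do not c-command one another → neither Principle B nor Principle C is at stake; coindexation permitted.
*[Jonas₁'s agent]₂* c-commands the pronoun but from outside its binding domain, and is not c-commanded by it → coindexation permitted.
*Ahmad₃* c-commands the pronoun but from outside its binding domain, and is not c-commanded by it → coindexation permitted.
*Felix₄* and the pronoun do not c-command one another → neither Principle B nor Principle C is at stake; coindexation permitted.
*[Felix₄'s mentor]₅* c-commands the pronoun within its binding domain → coindexation would violate Principle B.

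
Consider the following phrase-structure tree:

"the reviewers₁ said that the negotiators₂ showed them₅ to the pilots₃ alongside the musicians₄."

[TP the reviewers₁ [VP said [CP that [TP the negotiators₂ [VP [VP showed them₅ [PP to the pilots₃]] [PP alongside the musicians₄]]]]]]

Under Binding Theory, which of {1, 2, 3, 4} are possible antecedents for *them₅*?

{1, 4}

*them* is a pronoun, so Principle B applies: it must be free in its binding domain.
Binding domain of *them₅*: the embedded TP, whose subject is the negotiators₂.
*the reviewers₁* c-commands the pronoun but from outside its binding domain, and is not c-commanded by it → coindexation permitted.
*the negotiators₂* c-commands the pronoun within its binding domain → coindexation would violate Principle B.
*the pilots₃*: the pronoun c-commands this R-expression → coindexation would violate Principle C on *the pilots₃*.
*the musicians₄* and the pronoun do not c-command one another → neither Principle B nor Principle C is at stake; coindexation permitted.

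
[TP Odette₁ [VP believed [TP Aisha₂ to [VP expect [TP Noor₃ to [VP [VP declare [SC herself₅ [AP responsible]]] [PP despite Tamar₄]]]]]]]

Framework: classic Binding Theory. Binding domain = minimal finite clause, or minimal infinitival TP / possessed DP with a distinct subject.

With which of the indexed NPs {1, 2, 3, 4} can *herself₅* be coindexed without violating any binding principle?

{3}

*herself* is an anaphor, so Principle A applies: it must be bound in its binding domain.
Binding domain of *herself₅*: the embedded TP, whose subject is Noor₃.
*Odette₁* c-commands the anaphor but is outside its binding domain → cannot satisfy Principle A.
*Aisha₂* c-commands the anaphor but is outside its binding domain → cannot satisfy Principle A.
*Noor₃* c-commands the anaphor within its binding domain → licit binder.
*Tamar₄* does not c-command the anaphor → cannot bind it.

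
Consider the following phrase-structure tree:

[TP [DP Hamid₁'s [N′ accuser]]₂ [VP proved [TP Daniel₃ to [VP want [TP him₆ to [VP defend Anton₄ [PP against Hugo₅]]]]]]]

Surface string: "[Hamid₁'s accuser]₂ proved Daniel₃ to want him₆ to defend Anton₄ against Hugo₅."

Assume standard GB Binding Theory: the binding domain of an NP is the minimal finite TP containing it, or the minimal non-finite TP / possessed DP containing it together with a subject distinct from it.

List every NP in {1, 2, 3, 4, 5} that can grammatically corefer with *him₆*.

{1, 2}

*him* is a pronoun, so Principle B applies: it must be free in its binding domain.
Binding domain of *him₆*: the embedded TP, whose subject is Daniel₃.
*Hamid₁* and the pronoun do not c-command one another → neither Principle B nor Principle C is at stake; coindexation permitted.
*[Hamid₁'s accuser]₂* c-commands the pronoun but from outside its binding domain, and is not c-commanded by it → coindexation permitted.
*Daniel₃* c-commands the pronoun within its binding domain → coindexation would violate Principle B.
*Anton₄*: the pronoun c-commands this R-expression → coindexation would violate Principle C on *Anton₄*.
*Hugo₅*: the pronoun c-commands this R-expression → coindexation would violate Principle C on *Hugo₅*.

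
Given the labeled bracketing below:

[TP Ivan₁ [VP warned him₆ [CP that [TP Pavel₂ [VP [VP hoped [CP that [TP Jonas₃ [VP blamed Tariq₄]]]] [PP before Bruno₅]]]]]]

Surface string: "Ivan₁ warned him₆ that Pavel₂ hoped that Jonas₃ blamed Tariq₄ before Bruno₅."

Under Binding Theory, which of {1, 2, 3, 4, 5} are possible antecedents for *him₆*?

none

*him* is a pronoun, so Principle B applies: it must be free in its binding domain.
Binding domain of *him₆*: the matrix TP, whose subject is Ivan₁.
*Ivan₁* c-commands the pronoun within its binding domain → coindexation would violate Principle B.
*Pavel₂*: the pronoun c-commands this R-expression → coindexation would violate Principle C on *Pavel₂*.
*Jonas₃*: the pronoun c-commands this R-expression → coindexation would violate Principle C on *Jonas₃*.
*Tariq₄*: the pronoun c-commands this R-expression → coindexation would violate Principle C on *Tariq₄*.
*Bruno₅*: the pronoun c-commands this R-expression → coindexation would violate Principle C on *Bruno₅*.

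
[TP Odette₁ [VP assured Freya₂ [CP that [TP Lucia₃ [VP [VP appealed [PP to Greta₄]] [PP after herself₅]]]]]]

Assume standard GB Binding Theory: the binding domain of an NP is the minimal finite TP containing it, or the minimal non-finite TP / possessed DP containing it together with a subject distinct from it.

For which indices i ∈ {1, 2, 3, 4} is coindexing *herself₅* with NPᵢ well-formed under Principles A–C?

{3}

*herself* is an anaphor, so Principle A applies: it must be bound in its binding domain.
Binding domain of *herself₅*: the embedded TP, whose subject is Lucia₃.
*Odette₁* c-commands the anaphor but is outside its binding domain → cannot satisfy Principle A.
*Freya₂* c-commands the anaphor but is outside its binding domain → cannot satisfy Principle A.
*Lucia₃* c-commands the anaphor within its binding domain → licit binder.
*Greta₄* does not c-command the anaphor → cannot bind it.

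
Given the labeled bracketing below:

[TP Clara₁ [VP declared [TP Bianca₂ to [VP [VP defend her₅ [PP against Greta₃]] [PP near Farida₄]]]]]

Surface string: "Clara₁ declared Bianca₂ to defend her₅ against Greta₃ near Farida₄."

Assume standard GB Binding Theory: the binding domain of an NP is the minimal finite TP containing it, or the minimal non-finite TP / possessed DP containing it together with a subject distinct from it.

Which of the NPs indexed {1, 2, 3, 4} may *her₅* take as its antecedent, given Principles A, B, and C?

{1, 4}

*her* is a pronoun, so Principle B applies: it must be free in its binding domain.
Binding domain of *her₅*: the embedded TP, whose subject is Bianca₂.
*Clara₁* c-commands the pronoun but from outside its binding domain, and is not c-commanded by it → coindexation permitted.
*Bianca₂* c-commands the pronoun within its binding domain → coindexation would violate Principle B.
*Greta₃*: the pronoun c-commands this R-expression → coindexation would violate Principle C on *Greta₃*.
*Farida₄* and the pronoun do not c-command one another → neither Principle B nor Principle C is at stake; coindexation permitted.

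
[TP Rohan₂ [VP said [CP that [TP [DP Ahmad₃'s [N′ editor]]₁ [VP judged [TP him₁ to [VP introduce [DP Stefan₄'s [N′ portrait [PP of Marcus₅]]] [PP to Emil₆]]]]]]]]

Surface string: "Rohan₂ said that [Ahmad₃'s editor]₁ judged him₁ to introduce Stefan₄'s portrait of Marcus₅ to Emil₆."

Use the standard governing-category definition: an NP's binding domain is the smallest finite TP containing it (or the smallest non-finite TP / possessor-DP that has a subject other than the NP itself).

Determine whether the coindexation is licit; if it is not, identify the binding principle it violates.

Principle B

The two coindexed NPs are *[Ahmad₃'s editor]₁* and *him₁*.
*him₁* is a pronoun. Its binding domain is the embedded TP, whose subject is [Ahmad₃'s editor]₁.
*[Ahmad₃'s editor]₁* c-commands it within that domain and carries the same index.
The pronoun is locally bound → Principle B violation.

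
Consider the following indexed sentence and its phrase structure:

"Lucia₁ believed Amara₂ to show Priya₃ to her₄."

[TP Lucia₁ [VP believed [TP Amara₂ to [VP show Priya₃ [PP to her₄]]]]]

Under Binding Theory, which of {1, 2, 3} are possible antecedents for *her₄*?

*her* is a pronoun, so Principle B applies: it must be free in its binding domain.
Binding domain of *her₄*: the embedded TP, whose subject is Amara₂.
*Lucia₁* c-commands the pronoun but from outside its binding domain, and is not c-commanded by it → coindexation permitted.
*Amara₂* c-commands the pronoun within its binding domain → coindexation would violate Principle B.
*Priya₃* c-commands the pronoun within its binding domain → coindexation would violate Principle B.

{1}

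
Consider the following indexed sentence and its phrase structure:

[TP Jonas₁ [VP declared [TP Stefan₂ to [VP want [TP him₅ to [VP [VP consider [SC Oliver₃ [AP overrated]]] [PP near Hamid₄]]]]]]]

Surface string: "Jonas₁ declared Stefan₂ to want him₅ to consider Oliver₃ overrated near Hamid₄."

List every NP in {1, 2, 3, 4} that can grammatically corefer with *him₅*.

{1}

*him* is a pronoun, so Principle B applies: it must be free in its binding domain.
Binding domain of *him₅*: the embedded TP, whose subject is Stefan₂.
*Jonas₁* c-commands the pronoun but from outside its binding domain, and is not c-commanded by it → coindexation permitted.
*Stefan₂* c-commands the pronoun within its binding domain → coindexation would violate Principle B.
*Oliver₃*: the pronoun c-commands this R-expression → coindexation would violate Principle C on *Oliver₃*.
*Hamid₄*: the pronoun c-commands this R-expression → coindexation would violate Principle C on *Hamid₄*.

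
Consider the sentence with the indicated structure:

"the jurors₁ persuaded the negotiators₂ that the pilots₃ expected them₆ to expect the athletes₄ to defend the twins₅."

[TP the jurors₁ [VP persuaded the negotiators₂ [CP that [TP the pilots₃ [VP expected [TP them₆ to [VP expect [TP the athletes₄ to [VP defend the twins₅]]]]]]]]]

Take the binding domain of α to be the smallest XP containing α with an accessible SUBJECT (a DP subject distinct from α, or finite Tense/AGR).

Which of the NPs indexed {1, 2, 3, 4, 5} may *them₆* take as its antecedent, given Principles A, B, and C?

*them* is a pronoun, so Principle B applies: it must be free in its binding domain.
Binding domain of *them₆*: the embedded TP, whose subject is the pilots₃.
*the jurors₁* c-commands the pronoun but from outside its binding domain, and is not c-commanded by it → coindexation permitted.
*the negotiators₂* c-commands the pronoun but from outside its binding domain, and is not c-commanded by it → coindexation permitted.
*the pilots₃* c-commands the pronoun within its binding domain → coindexation would violate Principle B.
*the athletes₄*: the pronoun c-commands this R-expression → coindexation would violate Principle C on *the athletes₄*.
*the twins₅*: the pronoun c-commands this R-expression → coindexation would violate Principle C on *the twins₅*.

{1, 2}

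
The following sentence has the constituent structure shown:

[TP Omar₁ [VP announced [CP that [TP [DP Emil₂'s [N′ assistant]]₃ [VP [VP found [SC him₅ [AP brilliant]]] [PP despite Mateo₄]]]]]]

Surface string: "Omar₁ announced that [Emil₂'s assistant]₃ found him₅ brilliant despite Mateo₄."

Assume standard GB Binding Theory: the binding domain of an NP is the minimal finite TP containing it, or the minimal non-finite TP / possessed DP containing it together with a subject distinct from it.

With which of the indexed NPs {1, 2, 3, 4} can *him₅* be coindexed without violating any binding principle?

{1, 2, 4}

*him* is a pronoun, so Principle B applies: it must be free in its binding domain.
Binding domain of *him₅*: the embedded TP, whose subject is [Emil₂'s assistant]₃.
*Omar₁* c-commands the pronoun but from outside its binding domain, and is not c-commanded by it → coindexation permitted.
*Emil₂* and the pronoun do not c-command one another → neither Principle B nor Principle C is at stake; coindexation permitted.
*[Emil₂'s assistant]₃* c-commands the pronoun within its binding domain → coindexation would violate Principle B.
*Mateo₄* and the pronoun do not c-command one another → neither Principle B nor Principle C is at stake; coindexation permitted.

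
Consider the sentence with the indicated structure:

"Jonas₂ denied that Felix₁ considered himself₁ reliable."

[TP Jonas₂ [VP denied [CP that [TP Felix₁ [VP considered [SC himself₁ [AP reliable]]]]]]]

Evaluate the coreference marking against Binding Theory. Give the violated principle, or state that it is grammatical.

The two coindexed NPs are *Felix₁* and *himself₁*.
*himself₁* is an anaphor; its binding domain is the embedded TP, whose subject is Felix₁. *Felix₁* c-commands it within that domain and shares its index, so Principle A is satisfied.
*Felix₁* is an R-expression; *himself₁* does not c-command it, and no other NP shares its index, so Principle C is satisfied.
All principles are respected.

grammatical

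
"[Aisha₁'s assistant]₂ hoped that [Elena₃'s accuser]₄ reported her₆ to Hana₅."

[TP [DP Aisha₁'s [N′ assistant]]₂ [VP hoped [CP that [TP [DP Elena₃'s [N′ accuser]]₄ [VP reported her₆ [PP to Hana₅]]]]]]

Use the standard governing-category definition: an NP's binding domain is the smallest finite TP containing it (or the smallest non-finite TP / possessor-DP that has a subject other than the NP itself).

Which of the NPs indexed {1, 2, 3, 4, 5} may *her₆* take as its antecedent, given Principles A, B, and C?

*her* is a pronoun, so Principle B applies: it must be free in its binding domain.
Binding domain of *her₆*: the embedded TP, whose subject is [Elena₃'s accuser]₄.
*Aisha₁* and the pronoun do not c-command one another → neither Principle B nor Principle C is at stake; coindexation permitted.
*[Aisha₁'s assistant]₂* c-commands the pronoun but from outside its binding domain, and is not c-commanded by it → coindexation permitted.
*Elena₃* and the pronoun do not c-command one another → neither Principle B nor Principle C is at stake; coindexation permitted.
*[Elena₃'s accuser]₄* c-commands the pronoun within its binding domain → coindexation would violate Principle B.
*Hana₅*: the pronoun c-commands this R-expression → coindexation would violate Principle C on *Hana₅*.

{1, 2, 3}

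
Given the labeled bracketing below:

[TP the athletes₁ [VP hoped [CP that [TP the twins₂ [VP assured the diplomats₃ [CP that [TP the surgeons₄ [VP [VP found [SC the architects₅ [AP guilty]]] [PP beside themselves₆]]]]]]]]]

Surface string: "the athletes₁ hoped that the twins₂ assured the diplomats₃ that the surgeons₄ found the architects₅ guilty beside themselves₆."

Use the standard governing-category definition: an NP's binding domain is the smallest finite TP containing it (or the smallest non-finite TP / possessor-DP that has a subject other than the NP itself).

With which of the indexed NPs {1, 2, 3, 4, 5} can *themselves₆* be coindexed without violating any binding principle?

*themselves* is an anaphor, so Principle A applies: it must be bound in its binding domain.
Binding domain of *themselves₆*: the embedded TP, whose subject is the surgeons₄.
*the athletes₁* c-commands the anaphor but is outside its binding domain → cannot satisfy Principle A.
*the twins₂* c-commands the anaphor but is outside its binding domain → cannot satisfy Principle A.
*the diplomats₃* c-commands the anaphor but is outside its binding domain → cannot satisfy Principle A.
*the surgeons₄* c-commands the anaphor within its binding domain → licit binder.
*the architects₅* does not c-command the anaphor → cannot bind it.

{4}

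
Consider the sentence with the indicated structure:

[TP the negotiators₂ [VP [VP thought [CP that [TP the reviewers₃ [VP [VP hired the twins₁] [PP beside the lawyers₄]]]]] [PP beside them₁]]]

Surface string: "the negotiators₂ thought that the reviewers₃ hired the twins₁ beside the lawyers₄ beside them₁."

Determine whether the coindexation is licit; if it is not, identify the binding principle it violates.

grammatical

The two coindexed NPs are *the twins₁* and *them₁*.
*them₁* is a pronoun; its binding domain is the matrix TP, whose subject is the negotiators₂. Within that domain it is c-commanded only by *the negotiators₂*, which carries a different index — the pronoun is free locally, so Principle B holds.
*the twins₁* is an R-expression; *them₁* does not c-command it, and no other NP shares its index, so Principle C is satisfied.
All principles are respected.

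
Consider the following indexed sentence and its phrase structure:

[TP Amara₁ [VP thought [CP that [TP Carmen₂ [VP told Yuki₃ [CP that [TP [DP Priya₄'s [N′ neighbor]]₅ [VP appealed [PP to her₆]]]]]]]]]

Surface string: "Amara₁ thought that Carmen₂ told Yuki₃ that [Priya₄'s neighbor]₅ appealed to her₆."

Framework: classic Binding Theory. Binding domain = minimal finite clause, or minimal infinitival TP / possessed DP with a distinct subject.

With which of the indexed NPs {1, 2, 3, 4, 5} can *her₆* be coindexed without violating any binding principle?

{1, 2, 3, 4}

*her* is a pronoun, so Principle B applies: it must be free in its binding domain.
Binding domain of *her₆*: the embedded TP, whose subject is [Priya₄'s neighbor]₅.
*Amara₁* c-commands the pronoun but from outside its binding domain, and is not c-commanded by it → coindexation permitted.
*Carmen₂* c-commands the pronoun but from outside its binding domain, and is not c-commanded by it → coindexation permitted.
*Yuki₃* c-commands the pronoun but from outside its binding domain, and is not c-commanded by it → coindexation permitted.
*Priya₄* and the pronoun do not c-command one another → neither Principle B nor Principle C is at stake; coindexation permitted.
*[Priya₄'s neighbor]₅* c-commands the pronoun within its binding domain → coindexation would violate Principle B.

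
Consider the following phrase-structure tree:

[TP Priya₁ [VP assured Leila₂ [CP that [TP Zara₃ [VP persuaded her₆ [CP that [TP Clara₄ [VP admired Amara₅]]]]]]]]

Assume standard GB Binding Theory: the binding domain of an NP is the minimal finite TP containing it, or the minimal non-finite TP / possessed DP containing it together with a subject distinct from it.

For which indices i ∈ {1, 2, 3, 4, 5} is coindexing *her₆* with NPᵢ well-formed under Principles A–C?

{1, 2}

*her* is a pronoun, so Principle B applies: it must be free in its binding domain.
Binding domain of *her₆*: the embedded TP, whose subject is Zara₃.
*Priya₁* c-commands the pronoun but from outside its binding domain, and is not c-commanded by it → coindexation permitted.
*Leila₂* c-commands the pronoun but from outside its binding domain, and is not c-commanded by it → coindexation permitted.
*Zara₃* c-commands the pronoun within its binding domain → coindexation would violate Principle B.
*Clara₄*: the pronoun c-commands this R-expression → coindexation would violate Principle C on *Clara₄*.
*Amara₅*: the pronoun c-commands this R-expression → coindexation would violate Principle C on *Amara₅*.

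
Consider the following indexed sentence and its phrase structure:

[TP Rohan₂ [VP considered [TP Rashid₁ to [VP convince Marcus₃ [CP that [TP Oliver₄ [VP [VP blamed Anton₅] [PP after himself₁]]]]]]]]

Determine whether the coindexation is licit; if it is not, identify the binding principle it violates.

The two coindexed NPs are *Rashid₁* and *himself₁*.
*himself₁* is an anaphor. Principle A requires it to be bound within its binding domain — the embedded TP, whose subject is Oliver₄.
Within that domain it is c-commanded by *Oliver₄*, which does not share its index.
*Rashid₁* does c-command the anaphor, but from outside its binding domain.
The anaphor is unbound in its domain → Principle A violation.

Principle A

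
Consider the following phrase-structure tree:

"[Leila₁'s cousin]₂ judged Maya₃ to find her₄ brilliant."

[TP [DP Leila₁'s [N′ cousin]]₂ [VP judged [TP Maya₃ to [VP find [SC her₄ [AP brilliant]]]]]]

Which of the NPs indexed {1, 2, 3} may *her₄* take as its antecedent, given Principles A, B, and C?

{1, 2}

*her* is a pronoun, so Principle B applies: it must be free in its binding domain.
Binding domain of *her₄*: the embedded TP, whose subject is Maya₃.
*Leila₁* and the pronoun do not c-command one another → neither Principle B nor Principle C is at stake; coindexation permitted.
*[Leila₁'s cousin]₂* c-commands the pronoun but from outside its binding domain, and is not c-commanded by it → coindexation permitted.
*Maya₃* c-commands the pronoun within its binding domain → coindexation would violate Principle B.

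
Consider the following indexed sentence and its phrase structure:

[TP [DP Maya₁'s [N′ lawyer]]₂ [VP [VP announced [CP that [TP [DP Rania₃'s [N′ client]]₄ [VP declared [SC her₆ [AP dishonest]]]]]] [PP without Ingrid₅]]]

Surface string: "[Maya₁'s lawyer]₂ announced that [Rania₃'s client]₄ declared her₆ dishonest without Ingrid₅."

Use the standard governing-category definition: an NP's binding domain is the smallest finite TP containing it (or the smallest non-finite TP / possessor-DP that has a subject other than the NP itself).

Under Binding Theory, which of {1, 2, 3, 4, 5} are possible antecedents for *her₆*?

{1, 2, 3, 5}

*her* is a pronoun, so Principle B applies: it must be free in its binding domain.
Binding domain of *her₆*: the embedded TP, whose subject is [Rania₃'s client]₄.
*Maya₁* and the pronoun do not c-command one another → neither Principle B nor Principle C is at stake; coindexation permitted.
*[Maya₁'s lawyer]₂* c-commands the pronoun but from outside its binding domain, and is not c-commanded by it → coindexation permitted.
*Rania₃* and the pronoun do not c-command one another → neither Principle B nor Principle C is at stake; coindexation permitted.
*[Rania₃'s client]₄* c-commands the pronoun within its binding domain → coindexation would violate Principle B.
*Ingrid₅* and the pronoun do not c-command one another → neither Principle B nor Principle C is at stake; coindexation permitted.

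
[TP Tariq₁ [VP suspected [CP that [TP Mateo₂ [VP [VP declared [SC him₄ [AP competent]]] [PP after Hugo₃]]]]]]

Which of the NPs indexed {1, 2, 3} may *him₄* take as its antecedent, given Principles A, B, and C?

{1, 3}

*him* is a pronoun, so Principle B applies: it must be free in its binding domain.
Binding domain of *him₄*: the embedded TP, whose subject is Mateo₂.
*Tariq₁* c-commands the pronoun but from outside its binding domain, and is not c-commanded by it → coindexation permitted.
*Mateo₂* c-commands the pronoun within its binding domain → coindexation would violate Principle B.
*Hugo₃* and the pronoun do not c-command one another → neither Principle B nor Principle C is at stake; coindexation permitted.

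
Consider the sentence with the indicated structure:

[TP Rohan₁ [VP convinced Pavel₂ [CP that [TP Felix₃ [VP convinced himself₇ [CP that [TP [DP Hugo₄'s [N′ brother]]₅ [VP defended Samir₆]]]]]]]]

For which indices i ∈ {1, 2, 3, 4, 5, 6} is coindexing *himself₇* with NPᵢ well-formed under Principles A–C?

{3}

*himself* is an anaphor, so Principle A applies: it must be bound in its binding domain.
Binding domain of *himself₇*: the embedded TP, whose subject is Felix₃.
*Rohan₁* c-commands the anaphor but is outside its binding domain → cannot satisfy Principle A.
*Pavel₂* c-commands the anaphor but is outside its binding domain → cannot satisfy Principle A.
*Felix₃* c-commands the anaphor within its binding domain → licit binder.
*Hugo₄* does not c-command the anaphor → cannot bind it.
*[Hugo₄'s brother]₅* does not c-command the anaphor → cannot bind it.
*Samir₆* does not c-command the anaphor → cannot bind it.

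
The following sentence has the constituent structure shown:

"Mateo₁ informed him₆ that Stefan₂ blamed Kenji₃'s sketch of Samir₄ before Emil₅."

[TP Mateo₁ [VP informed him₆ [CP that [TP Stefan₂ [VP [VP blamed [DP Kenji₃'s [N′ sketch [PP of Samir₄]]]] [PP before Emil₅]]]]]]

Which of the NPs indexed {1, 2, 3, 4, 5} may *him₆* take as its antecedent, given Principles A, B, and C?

none

*him* is a pronoun, so Principle B applies: it must be free in its binding domain.
Binding domain of *him₆*: the matrix TP, whose subject is Mateo₁.
*Mateo₁* c-commands the pronoun within its binding domain → coindexation would violate Principle B.
*Stefan₂*: the pronoun c-commands this R-expression → coindexation would violate Principle C on *Stefan₂*.
*Kenji₃*: the pronoun c-commands this R-expression → coindexation would violate Principle C on *Kenji₃*.
*Samir₄*: the pronoun c-commands this R-expression → coindexation would violate Principle C on *Samir₄*.
*Emil₅*: the pronoun c-commands this R-expression → coindexation would violate Principle C on *Emil₅*.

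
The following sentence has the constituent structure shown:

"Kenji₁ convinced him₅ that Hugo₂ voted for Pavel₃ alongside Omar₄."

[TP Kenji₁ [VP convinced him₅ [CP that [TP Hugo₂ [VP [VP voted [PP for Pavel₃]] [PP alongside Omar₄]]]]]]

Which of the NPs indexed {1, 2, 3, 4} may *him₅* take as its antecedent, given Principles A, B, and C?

*him* is a pronoun, so Principle B applies: it must be free in its binding domain.
Binding domain of *him₅*: the matrix TP, whose subject is Kenji₁.
*Kenji₁* c-commands the pronoun within its binding domain → coindexation would violate Principle B.
*Hugo₂*: the pronoun c-commands this R-expression → coindexation would violate Principle C on *Hugo₂*.
*Pavel₃*: the pronoun c-commands this R-expression → coindexation would violate Principle C on *Pavel₃*.
*Omar₄*: the pronoun c-commands this R-expression → coindexation would violate Principle C on *Omar₄*.

none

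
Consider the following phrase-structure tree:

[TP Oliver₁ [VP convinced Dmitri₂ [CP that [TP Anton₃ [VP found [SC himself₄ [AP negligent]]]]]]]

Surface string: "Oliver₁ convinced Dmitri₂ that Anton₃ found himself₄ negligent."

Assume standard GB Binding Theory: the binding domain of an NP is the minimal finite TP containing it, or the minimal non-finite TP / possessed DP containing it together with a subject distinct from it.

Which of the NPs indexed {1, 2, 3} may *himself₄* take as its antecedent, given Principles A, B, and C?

{3}

*himself* is an anaphor, so Principle A applies: it must be bound in its binding domain.
Binding domain of *himself₄*: the embedded TP, whose subject is Anton₃.
*Oliver₁* c-commands the anaphor but is outside its binding domain → cannot satisfy Principle A.
*Dmitri₂* c-commands the anaphor but is outside its binding domain → cannot satisfy Principle A.
*Anton₃* c-commands the anaphor within its binding domain → licit binder.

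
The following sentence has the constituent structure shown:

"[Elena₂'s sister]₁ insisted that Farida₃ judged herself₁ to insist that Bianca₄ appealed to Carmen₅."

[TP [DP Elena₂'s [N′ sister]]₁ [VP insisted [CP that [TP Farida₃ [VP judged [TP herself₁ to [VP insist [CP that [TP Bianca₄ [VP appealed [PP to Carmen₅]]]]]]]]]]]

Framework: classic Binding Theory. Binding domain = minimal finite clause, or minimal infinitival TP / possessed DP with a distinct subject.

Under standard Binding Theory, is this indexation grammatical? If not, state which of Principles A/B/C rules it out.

Principle A

The two coindexed NPs are *[Elena₂'s sister]₁* and *herself₁*.
*herself₁* is an anaphor. Principle A requires it to be bound within its binding domain — the embedded TP, whose subject is Farida₃.
Within that domain it is c-commanded by *Farida₃*, which does not share its index.
*[Elena₂'s sister]₁* does c-command the anaphor, but from outside its binding domain.
The anaphor is unbound in its domain → Principle A violation.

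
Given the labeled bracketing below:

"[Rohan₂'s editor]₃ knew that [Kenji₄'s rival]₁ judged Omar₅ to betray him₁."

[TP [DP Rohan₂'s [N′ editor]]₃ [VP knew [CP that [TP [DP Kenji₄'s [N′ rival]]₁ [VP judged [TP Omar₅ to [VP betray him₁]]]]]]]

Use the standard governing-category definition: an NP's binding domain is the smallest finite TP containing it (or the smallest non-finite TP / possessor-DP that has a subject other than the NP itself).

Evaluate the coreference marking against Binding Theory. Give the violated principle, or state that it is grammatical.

grammatical

The two coindexed NPs are *[Kenji₄'s rival]₁* and *him₁*.
*him₁* is a pronoun; its binding domain is the embedded TP, whose subject is Omar₅. Within that domain it is c-commanded only by *Omar₅*, which carries a different index — the pronoun is free locally, so Principle B holds.
*[Kenji₄'s rival]₁* is an R-expression; *him₁* does not c-command it, and no other NP shares its index, so Principle C is satisfied.
All principles are respected.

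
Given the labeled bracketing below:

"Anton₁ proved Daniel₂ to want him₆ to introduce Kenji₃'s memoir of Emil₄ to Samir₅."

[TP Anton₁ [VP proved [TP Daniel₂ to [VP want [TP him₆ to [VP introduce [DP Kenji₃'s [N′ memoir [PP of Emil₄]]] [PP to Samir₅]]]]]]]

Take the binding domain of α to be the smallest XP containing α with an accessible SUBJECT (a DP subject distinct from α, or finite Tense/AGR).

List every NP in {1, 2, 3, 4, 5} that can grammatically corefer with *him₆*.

{1}

*him* is a pronoun, so Principle B applies: it must be free in its binding domain.
Binding domain of *him₆*: the embedded TP, whose subject is Daniel₂.
*Anton₁* c-commands the pronoun but from outside its binding domain, and is not c-commanded by it → coindexation permitted.
*Daniel₂* c-commands the pronoun within its binding domain → coindexation would violate Principle B.
*Kenji₃*: the pronoun c-commands this R-expression → coindexation would violate Principle C on *Kenji₃*.
*Emil₄*: the pronoun c-commands this R-expression → coindexation would violate Principle C on *Emil₄*.
*Samir₅*: the pronoun c-commands this R-expression → coindexation would violate Principle C on *Samir₅*.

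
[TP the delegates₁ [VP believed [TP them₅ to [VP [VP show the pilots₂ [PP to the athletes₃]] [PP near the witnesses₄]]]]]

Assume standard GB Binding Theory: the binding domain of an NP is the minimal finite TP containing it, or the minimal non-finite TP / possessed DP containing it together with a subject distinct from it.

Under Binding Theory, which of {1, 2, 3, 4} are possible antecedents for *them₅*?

none

*them* is a pronoun, so Principle B applies: it must be free in its binding domain.
Binding domain of *them₅*: the matrix TP, whose subject is the delegates₁.
*the delegates₁* c-commands the pronoun within its binding domain → coindexation would violate Principle B.
*the pilots₂*: the pronoun c-commands this R-expression → coindexation would violate Principle C on *the pilots₂*.
*the athletes₃*: the pronoun c-commands this R-expression → coindexation would violate Principle C on *the athletes₃*.
*the witnesses₄*: the pronoun c-commands this R-expression → coindexation would violate Principle C on *the witnesses₄*.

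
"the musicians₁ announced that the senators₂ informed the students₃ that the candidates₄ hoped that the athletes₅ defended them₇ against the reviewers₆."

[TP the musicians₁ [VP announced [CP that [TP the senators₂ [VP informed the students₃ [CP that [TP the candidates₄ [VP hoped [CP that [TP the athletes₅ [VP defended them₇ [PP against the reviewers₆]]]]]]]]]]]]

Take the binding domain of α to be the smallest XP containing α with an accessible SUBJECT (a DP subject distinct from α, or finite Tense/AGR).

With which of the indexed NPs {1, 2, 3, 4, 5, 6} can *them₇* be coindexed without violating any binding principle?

*them* is a pronoun, so Principle B applies: it must be free in its binding domain.
Binding domain of *them₇*: the embedded TP, whose subject is the athletes₅.
*the musicians₁* c-commands the pronoun but from outside its binding domain, and is not c-commanded by it → coindexation permitted.
*the senators₂* c-commands the pronoun but from outside its binding domain, and is not c-commanded by it → coindexation permitted.
*the students₃* c-commands the pronoun but from outside its binding domain, and is not c-commanded by it → coindexation permitted.
*the candidates₄* c-commands the pronoun but from outside its binding domain, and is not c-commanded by it → coindexation permitted.
*the athletes₅* c-commands the pronoun within its binding domain → coindexation would violate Principle B.
*the reviewers₆*: the pronoun c-commands this R-expression → coindexation would violate Principle C on *the reviewers₆*.

{1, 2, 3, 4}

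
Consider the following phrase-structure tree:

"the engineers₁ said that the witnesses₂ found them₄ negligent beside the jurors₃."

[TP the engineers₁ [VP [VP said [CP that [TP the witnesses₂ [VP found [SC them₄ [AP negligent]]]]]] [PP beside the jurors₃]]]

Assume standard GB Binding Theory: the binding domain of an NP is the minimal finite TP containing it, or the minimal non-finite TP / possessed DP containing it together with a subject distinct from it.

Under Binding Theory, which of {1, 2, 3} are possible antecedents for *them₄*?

*them* is a pronoun, so Principle B applies: it must be free in its binding domain.
Binding domain of *them₄*: the embedded TP, whose subject is the witnesses₂.
*the engineers₁* c-commands the pronoun but from outside its binding domain, and is not c-commanded by it → coindexation permitted.
*the witnesses₂* c-commands the pronoun within its binding domain → coindexation would violate Principle B.
*the jurors₃* and the pronoun do not c-command one another → neither Principle B nor Principle C is at stake; coindexation permitted.

{1, 3}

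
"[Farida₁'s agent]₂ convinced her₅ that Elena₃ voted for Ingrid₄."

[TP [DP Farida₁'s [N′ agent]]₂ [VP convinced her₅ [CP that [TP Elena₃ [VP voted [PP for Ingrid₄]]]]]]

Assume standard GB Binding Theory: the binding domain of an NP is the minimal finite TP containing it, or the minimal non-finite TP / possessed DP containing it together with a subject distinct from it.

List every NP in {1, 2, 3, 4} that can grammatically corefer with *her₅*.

{1}

*her* is a pronoun, so Principle B applies: it must be free in its binding domain.
Binding domain of *her₅*: the matrix TP, whose subject is [Farida₁'s agent]₂.
*Farida₁* and the pronoun do not c-command one another → neither Principle B nor Principle C is at stake; coindexation permitted.
*[Farida₁'s agent]₂* c-commands the pronoun within its binding domain → coindexation would violate Principle B.
*Elena₃*: the pronoun c-commands this R-expression → coindexation would violate Principle C on *Elena₃*.
*Ingrid₄*: the pronoun c-commands this R-expression → coindexation would violate Principle C on *Ingrid₄*.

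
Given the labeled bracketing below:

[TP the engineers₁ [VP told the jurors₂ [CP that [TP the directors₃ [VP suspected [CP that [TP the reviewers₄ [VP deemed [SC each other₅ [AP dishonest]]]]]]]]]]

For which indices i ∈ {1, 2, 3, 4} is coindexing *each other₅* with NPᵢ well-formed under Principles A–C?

{4}

*each other* is an anaphor, so Principle A applies: it must be bound in its binding domain.
Binding domain of *each other₅*: the embedded TP, whose subject is the reviewers₄.
*the engineers₁* c-commands the anaphor but is outside its binding domain → cannot satisfy Principle A.
*the jurors₂* c-commands the anaphor but is outside its binding domain → cannot satisfy Principle A.
*the directors₃* c-commands the anaphor but is outside its binding domain → cannot satisfy Principle A.
*the reviewers₄* c-commands the anaphor within its binding domain → licit binder.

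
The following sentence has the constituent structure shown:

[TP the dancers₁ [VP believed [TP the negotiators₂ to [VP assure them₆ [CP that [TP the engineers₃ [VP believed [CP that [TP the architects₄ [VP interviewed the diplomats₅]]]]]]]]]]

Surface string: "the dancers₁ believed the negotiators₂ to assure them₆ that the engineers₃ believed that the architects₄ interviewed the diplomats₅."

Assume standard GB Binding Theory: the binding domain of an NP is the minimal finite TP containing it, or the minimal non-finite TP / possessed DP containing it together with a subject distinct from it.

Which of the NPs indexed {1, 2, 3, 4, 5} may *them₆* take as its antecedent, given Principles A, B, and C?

*them* is a pronoun, so Principle B applies: it must be free in its binding domain.
Binding domain of *them₆*: the embedded TP, whose subject is the negotiators₂.
*the dancers₁* c-commands the pronoun but from outside its binding domain, and is not c-commanded by it → coindexation permitted.
*the negotiators₂* c-commands the pronoun within its binding domain → coindexation would violate Principle B.
*the engineers₃*: the pronoun c-commands this R-expression → coindexation would violate Principle C on *the engineers₃*.
*the architects₄*: the pronoun c-commands this R-expression → coindexation would violate Principle C on *the architects₄*.
*the diplomats₅*: the pronoun c-commands this R-expression → coindexation would violate Principle C on *the diplomats₅*.

{1}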